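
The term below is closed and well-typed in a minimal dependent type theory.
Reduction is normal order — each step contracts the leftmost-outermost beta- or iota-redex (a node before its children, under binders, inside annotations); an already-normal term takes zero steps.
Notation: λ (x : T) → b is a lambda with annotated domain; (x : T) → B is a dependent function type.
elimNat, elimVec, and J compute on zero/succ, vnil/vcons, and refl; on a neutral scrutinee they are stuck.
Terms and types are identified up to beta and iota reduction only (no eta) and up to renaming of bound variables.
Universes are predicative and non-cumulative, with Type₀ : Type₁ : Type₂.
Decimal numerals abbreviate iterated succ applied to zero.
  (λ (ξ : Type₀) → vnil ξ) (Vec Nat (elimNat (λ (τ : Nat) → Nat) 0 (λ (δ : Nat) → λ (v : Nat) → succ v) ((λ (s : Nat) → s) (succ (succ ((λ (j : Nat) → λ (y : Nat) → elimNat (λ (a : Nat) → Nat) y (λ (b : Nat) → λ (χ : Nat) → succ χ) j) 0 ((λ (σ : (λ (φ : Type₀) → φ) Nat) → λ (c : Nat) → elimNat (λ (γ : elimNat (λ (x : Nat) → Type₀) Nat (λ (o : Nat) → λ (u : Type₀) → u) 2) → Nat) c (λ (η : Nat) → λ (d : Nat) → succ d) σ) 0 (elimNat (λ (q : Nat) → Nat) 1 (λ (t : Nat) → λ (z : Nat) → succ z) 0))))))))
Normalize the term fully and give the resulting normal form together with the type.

normal form:
  vnil (Vec Nat 3)
type:
  Vec (Vec Nat 3) 0


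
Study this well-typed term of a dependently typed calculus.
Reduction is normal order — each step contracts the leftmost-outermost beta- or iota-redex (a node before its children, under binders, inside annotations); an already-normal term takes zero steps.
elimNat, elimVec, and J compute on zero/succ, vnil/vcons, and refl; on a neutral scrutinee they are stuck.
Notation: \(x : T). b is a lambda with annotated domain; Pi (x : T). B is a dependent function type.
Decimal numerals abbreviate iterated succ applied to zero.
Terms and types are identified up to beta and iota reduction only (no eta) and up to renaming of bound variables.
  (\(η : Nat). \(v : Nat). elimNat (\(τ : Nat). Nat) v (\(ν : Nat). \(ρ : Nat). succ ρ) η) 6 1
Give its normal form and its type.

normal form:
  7
the term's type:
  Nat


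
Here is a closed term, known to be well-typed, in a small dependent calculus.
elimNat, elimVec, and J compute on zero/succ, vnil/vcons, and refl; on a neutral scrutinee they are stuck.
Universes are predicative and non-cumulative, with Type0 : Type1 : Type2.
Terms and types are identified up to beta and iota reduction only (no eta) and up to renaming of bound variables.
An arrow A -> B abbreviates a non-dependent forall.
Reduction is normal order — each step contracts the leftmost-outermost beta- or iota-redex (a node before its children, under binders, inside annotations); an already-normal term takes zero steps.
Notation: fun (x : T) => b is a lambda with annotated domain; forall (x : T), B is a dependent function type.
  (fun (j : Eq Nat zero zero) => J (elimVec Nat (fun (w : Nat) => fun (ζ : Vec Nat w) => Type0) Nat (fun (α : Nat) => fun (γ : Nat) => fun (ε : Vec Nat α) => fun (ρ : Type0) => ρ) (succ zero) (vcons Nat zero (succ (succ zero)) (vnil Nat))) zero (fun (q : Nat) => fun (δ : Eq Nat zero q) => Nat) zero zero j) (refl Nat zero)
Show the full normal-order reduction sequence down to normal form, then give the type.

normal-order reduction:
  (fun (j : Eq Nat zero zero) => J (elimVec Nat (fun (w : Nat) => fun (ζ : Vec Nat w) => Type0) Nat (fun (α : Nat) => fun (γ : Nat) => fun (ε : Vec Nat α) => fun (ρ : Type0) => ρ) (succ zero) (vcons Nat zero (succ (succ zero)) (vnil Nat))) zero (fun (q : Nat) => fun (δ : Eq Nat zero q) => Nat) zero zero j) (refl Nat zero)
  ~> J (elimVec Nat (fun (j : Nat) => fun (w : Vec Nat j) => Type0) Nat (fun (ζ : Nat) => fun (α : Nat) => fun (γ : Vec Nat ζ) => fun (ε : Type0) => ε) (succ zero) (vcons Nat zero (succ (succ zero)) (vnil Nat))) zero (fun (ρ : Nat) => fun (q : Eq Nat zero ρ) => Nat) zero zero (refl Nat zero)
  ~> zero
type:
  Nat


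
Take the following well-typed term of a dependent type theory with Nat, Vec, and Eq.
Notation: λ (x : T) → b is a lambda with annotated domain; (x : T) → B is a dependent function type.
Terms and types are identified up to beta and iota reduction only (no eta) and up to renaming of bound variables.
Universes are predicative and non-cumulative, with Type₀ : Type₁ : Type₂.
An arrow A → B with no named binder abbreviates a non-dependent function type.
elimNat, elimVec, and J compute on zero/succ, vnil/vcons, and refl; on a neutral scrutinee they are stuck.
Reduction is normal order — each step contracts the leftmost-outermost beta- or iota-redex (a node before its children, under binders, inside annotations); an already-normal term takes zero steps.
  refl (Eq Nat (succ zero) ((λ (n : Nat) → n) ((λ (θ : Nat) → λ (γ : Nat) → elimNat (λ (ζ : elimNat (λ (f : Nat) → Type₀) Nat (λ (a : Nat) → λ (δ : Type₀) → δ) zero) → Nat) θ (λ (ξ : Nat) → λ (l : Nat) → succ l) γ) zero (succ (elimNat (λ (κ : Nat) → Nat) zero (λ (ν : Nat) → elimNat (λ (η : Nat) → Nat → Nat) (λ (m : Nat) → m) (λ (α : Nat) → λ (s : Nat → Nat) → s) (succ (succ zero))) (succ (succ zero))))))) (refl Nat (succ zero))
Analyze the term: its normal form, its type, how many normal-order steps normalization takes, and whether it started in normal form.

reduced normal form:
  refl (Eq Nat (succ zero) (succ zero)) (refl Nat (succ zero))
type:
  Eq (Eq Nat (succ zero) (succ zero)) (refl Nat (succ zero)) (refl Nat (succ zero))
reduction steps (normal order): 29
already normal: no
first redex: a beta-redex


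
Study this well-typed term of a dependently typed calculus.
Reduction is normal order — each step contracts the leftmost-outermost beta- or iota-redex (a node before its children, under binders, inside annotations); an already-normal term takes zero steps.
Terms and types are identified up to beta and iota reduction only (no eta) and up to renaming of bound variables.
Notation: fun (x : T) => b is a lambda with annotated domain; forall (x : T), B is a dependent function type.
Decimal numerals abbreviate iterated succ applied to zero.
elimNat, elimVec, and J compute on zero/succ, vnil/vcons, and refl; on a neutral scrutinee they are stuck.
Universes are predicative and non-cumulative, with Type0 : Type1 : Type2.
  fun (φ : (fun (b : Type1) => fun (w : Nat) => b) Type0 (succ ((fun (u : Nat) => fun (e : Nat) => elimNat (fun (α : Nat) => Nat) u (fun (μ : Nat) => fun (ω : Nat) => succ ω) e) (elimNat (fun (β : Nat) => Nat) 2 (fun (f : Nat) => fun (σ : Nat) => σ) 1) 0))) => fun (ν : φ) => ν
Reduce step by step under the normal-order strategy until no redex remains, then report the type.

normal-order reduction:
  fun (φ : (fun (b : Type1) => fun (w : Nat) => b) Type0 (succ ((fun (u : Nat) => fun (e : Nat) => elimNat (fun (α : Nat) => Nat) u (fun (μ : Nat) => fun (ω : Nat) => succ ω) e) (elimNat (fun (β : Nat) => Nat) 2 (fun (f : Nat) => fun (σ : Nat) => σ) 1) 0))) => fun (ν : φ) => ν
  ~> fun (φ : (fun (b : Nat) => Type0) (succ ((fun (w : Nat) => fun (u : Nat) => elimNat (fun (e : Nat) => Nat) w (fun (α : Nat) => fun (μ : Nat) => succ μ) u) (elimNat (fun (ω : Nat) => Nat) 2 (fun (β : Nat) => fun (f : Nat) => f) 1) 0))) => fun (σ : φ) => σ
  ~> fun (φ : Type0) => fun (b : φ) => b
inferred type:
  forall (φ : Type0), forall (b : φ), φ


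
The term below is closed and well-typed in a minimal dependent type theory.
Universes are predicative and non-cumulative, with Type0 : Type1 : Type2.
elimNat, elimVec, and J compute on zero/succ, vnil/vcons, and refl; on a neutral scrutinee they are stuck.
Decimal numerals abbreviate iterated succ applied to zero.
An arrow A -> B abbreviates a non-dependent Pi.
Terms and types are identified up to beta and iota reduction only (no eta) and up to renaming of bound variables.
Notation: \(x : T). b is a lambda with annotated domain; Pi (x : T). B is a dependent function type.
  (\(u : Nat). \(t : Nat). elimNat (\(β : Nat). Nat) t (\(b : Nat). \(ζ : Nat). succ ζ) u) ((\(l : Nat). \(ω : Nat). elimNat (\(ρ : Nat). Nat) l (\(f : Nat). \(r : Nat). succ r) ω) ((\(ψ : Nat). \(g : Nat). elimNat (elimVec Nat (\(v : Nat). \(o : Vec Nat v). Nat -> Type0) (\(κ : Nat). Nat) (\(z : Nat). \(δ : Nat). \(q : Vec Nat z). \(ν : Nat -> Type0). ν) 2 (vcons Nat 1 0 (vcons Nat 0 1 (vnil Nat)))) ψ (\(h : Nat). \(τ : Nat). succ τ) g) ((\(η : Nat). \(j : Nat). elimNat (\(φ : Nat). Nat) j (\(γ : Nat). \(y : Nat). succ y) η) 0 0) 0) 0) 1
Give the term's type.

the term's type:
  Nat


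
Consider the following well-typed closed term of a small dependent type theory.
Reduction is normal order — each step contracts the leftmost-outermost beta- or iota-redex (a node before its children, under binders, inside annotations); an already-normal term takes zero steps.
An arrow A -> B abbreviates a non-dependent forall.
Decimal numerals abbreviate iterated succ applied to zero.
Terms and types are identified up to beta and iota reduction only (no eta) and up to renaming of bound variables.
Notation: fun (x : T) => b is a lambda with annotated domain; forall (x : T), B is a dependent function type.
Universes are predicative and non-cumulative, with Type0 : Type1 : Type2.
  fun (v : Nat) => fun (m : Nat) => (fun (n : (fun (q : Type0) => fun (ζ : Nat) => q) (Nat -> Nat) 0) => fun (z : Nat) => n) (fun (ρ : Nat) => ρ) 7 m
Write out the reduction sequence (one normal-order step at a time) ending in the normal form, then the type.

reduction (normal order):
  fun (v : Nat) => fun (m : Nat) => (fun (n : (fun (q : Type0) => fun (ζ : Nat) => q) (Nat -> Nat) 0) => fun (z : Nat) => n) (fun (ρ : Nat) => ρ) 7 m
  ~> fun (v : Nat) => fun (m : Nat) => (fun (n : Nat) => fun (q : Nat) => q) 7 m
  ~> fun (v : Nat) => fun (m : Nat) => (fun (n : Nat) => n) m
  ~> fun (v : Nat) => fun (m : Nat) => m
inferred type:
  Nat -> Nat -> Nat


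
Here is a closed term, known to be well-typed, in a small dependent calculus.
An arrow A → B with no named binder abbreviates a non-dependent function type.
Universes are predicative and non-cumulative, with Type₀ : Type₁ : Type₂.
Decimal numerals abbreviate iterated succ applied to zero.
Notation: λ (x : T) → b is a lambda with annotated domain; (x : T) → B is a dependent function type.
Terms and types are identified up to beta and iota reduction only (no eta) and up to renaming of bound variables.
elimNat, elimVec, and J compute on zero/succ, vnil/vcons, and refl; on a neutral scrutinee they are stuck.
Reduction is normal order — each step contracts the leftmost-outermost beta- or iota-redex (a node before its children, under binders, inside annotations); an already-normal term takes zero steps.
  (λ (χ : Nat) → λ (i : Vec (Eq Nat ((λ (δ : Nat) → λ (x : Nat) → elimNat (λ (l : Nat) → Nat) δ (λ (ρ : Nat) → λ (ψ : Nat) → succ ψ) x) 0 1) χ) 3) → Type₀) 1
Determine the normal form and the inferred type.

reduced normal form:
  λ (χ : Vec (Eq Nat 1 1) 3) → Type₀
the term's type:
  Vec (Eq Nat 1 1) 3 → Type₁


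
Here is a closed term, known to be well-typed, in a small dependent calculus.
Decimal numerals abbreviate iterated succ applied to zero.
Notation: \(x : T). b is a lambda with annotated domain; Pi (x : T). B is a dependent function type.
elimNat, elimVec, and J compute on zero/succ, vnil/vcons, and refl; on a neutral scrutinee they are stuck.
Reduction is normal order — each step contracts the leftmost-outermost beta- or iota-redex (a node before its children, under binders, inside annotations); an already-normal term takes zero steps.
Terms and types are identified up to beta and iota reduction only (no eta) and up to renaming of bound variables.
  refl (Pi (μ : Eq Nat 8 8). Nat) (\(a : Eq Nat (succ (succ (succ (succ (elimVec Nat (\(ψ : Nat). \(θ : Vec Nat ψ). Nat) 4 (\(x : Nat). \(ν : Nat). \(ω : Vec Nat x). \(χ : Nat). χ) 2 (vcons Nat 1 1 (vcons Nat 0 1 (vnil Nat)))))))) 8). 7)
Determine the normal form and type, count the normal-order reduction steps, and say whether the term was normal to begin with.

resulting normal form:
  refl (Pi (μ : Eq Nat 8 8). Nat) (\(a : Eq Nat 8 8). 7)
inferred type:
  Eq (Pi (μ : Eq Nat 8 8). Nat) (\(a : Eq Nat 8 8). 7) (\(ψ : Eq Nat 8 8). 7)
steps to reach normal form (normal order): 11
term was already normal: no
first redex: an elimVec iota-redex


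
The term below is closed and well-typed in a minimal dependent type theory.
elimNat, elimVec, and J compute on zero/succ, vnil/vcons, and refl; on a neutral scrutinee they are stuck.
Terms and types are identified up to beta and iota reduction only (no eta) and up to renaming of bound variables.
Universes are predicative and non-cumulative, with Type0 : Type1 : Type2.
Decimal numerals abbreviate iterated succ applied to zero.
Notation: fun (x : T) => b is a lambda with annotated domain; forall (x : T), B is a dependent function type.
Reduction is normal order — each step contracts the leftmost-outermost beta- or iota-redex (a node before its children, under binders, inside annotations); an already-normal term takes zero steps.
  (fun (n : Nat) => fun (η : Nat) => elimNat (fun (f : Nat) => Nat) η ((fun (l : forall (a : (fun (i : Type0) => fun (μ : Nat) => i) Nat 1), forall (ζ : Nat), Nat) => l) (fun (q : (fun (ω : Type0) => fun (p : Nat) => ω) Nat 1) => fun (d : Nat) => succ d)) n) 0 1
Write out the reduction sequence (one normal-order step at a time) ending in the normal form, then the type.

normal-order reduction sequence:
  (fun (n : Nat) => fun (η : Nat) => elimNat (fun (f : Nat) => Nat) η ((fun (l : forall (a : (fun (i : Type0) => fun (μ : Nat) => i) Nat 1), forall (ζ : Nat), Nat) => l) (fun (q : (fun (ω : Type0) => fun (p : Nat) => ω) Nat 1) => fun (d : Nat) => succ d)) n) 0 1
  ~> (fun (n : Nat) => elimNat (fun (η : Nat) => Nat) n ((fun (f : forall (l : (fun (a : Type0) => fun (i : Nat) => a) Nat 1), forall (μ : Nat), Nat) => f) (fun (ζ : (fun (q : Type0) => fun (ω : Nat) => q) Nat 1) => fun (p : Nat) => succ p)) 0) 1
  ~> elimNat (fun (n : Nat) => Nat) 1 ((fun (η : forall (f : (fun (l : Type0) => fun (a : Nat) => l) Nat 1), forall (i : Nat), Nat) => η) (fun (μ : (fun (ζ : Type0) => fun (q : Nat) => ζ) Nat 1) => fun (ω : Nat) => succ ω)) 0
  ~> 1
the term's type:
  Nat


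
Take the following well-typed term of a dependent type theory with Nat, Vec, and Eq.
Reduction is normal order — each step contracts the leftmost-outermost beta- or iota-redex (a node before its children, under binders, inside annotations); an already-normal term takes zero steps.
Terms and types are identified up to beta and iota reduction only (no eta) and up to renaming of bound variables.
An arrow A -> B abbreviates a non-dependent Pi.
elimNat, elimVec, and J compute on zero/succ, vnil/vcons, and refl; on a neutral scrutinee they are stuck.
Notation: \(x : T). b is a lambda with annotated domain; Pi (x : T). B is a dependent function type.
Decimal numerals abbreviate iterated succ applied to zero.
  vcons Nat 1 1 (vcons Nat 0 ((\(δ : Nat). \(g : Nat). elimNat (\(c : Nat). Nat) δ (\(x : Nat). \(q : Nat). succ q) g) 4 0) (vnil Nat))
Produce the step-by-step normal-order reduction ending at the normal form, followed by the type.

normal-order reduction:
  vcons Nat 1 1 (vcons Nat 0 ((\(δ : Nat). \(g : Nat). elimNat (\(c : Nat). Nat) δ (\(x : Nat). \(q : Nat). succ q) g) 4 0) (vnil Nat))
  ~> vcons Nat 1 1 (vcons Nat 0 ((\(δ : Nat). elimNat (\(g : Nat). Nat) 4 (\(c : Nat). \(x : Nat). succ x) δ) 0) (vnil Nat))
  ~> vcons Nat 1 1 (vcons Nat 0 (elimNat (\(δ : Nat). Nat) 4 (\(g : Nat). \(c : Nat). succ c) 0) (vnil Nat))
  ~> vcons Nat 1 1 (vcons Nat 0 4 (vnil Nat))
type:
  Vec Nat 2


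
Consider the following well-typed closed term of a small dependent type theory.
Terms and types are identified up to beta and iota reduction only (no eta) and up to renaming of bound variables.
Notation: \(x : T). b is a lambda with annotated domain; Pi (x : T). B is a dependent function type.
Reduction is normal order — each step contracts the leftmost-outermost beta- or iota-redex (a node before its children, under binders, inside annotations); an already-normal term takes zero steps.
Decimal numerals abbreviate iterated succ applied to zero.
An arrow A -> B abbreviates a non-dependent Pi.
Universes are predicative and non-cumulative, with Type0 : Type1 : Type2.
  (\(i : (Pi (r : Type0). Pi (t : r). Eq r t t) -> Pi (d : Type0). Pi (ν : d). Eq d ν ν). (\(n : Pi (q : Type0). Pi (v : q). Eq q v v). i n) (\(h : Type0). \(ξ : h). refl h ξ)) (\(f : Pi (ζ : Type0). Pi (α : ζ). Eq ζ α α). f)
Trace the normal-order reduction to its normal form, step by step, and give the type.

normal-order reduction:
  (\(i : (Pi (r : Type0). Pi (t : r). Eq r t t) -> Pi (d : Type0). Pi (ν : d). Eq d ν ν). (\(n : Pi (q : Type0). Pi (v : q). Eq q v v). i n) (\(h : Type0). \(ξ : h). refl h ξ)) (\(f : Pi (ζ : Type0). Pi (α : ζ). Eq ζ α α). f)
  ~> (\(i : Pi (r : Type0). Pi (t : r). Eq r t t). (\(d : Pi (ν : Type0). Pi (n : ν). Eq ν n n). d) i) (\(q : Type0). \(v : q). refl q v)
  ~> (\(i : Pi (r : Type0). Pi (t : r). Eq r t t). i) (\(d : Type0). \(ν : d). refl d ν)
  ~> \(i : Type0). \(r : i). refl i r
type:
  Pi (i : Type0). Pi (r : i). Eq i r r


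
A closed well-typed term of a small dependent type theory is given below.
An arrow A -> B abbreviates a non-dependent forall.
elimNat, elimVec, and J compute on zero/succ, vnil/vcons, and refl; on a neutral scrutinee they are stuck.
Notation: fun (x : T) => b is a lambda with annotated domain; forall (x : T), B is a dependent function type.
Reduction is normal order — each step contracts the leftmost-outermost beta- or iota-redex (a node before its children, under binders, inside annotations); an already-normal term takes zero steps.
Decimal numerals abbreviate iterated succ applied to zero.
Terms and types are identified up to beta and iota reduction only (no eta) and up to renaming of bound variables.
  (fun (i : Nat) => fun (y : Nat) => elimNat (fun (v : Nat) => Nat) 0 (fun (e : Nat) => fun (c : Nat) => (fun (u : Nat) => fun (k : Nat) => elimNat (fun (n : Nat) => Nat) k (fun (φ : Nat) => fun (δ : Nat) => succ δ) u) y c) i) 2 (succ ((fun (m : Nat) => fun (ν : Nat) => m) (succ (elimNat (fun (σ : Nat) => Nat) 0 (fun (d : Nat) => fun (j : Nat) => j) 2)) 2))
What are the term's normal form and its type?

normal form:
  4
inferred type:
  Nat
observation: 45 normal-order steps normalize the term, beginning with a beta-redex.


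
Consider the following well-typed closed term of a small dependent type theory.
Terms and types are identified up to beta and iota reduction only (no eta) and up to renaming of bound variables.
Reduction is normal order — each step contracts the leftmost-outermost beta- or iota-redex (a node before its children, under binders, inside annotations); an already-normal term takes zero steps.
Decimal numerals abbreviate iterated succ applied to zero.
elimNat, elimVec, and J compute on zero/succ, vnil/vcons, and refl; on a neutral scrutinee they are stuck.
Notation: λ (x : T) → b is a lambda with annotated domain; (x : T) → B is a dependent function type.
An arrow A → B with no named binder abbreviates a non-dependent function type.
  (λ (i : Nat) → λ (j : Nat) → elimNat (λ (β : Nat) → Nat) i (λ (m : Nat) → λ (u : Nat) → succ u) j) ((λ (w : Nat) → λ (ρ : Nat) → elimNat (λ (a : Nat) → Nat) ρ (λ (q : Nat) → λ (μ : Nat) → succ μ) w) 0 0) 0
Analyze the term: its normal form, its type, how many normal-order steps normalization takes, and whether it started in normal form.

reduced normal form:
  0
the term's type:
  Nat
normal-order step count: 6
already normal: no
first contracted redex: a beta-redex


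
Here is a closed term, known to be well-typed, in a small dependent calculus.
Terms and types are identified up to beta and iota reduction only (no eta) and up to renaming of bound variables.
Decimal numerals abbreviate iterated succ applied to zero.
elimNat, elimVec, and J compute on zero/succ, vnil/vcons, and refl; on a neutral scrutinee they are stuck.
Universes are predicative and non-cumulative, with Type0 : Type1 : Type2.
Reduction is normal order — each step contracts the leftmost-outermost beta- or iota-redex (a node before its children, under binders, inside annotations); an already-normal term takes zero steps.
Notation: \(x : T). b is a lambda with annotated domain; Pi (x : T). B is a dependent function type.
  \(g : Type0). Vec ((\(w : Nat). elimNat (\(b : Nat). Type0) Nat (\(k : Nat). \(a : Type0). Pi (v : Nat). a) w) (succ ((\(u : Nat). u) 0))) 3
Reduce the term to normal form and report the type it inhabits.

reduced normal form:
  \(g : Type0). Vec (Pi (w : Nat). Nat) 3
type:
  Pi (g : Type0). Type0


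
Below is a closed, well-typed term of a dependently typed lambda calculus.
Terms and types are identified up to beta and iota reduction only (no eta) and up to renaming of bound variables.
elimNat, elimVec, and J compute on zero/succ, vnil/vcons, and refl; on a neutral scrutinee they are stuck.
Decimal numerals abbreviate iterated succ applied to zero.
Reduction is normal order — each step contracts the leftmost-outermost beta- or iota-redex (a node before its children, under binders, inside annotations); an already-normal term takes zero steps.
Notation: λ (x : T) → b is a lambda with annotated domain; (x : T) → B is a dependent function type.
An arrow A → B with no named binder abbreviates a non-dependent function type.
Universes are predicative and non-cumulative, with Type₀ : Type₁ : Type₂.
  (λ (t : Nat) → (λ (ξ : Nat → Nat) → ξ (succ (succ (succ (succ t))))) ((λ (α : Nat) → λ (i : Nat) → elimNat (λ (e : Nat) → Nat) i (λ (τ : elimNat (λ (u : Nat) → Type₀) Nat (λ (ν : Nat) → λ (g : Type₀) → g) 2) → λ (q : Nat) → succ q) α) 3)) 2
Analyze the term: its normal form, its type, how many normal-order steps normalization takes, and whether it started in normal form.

reduced normal form:
  9
inferred type:
  Nat
reduction steps (normal order): 14
started in normal form: no
first contracted redex: a beta-redex


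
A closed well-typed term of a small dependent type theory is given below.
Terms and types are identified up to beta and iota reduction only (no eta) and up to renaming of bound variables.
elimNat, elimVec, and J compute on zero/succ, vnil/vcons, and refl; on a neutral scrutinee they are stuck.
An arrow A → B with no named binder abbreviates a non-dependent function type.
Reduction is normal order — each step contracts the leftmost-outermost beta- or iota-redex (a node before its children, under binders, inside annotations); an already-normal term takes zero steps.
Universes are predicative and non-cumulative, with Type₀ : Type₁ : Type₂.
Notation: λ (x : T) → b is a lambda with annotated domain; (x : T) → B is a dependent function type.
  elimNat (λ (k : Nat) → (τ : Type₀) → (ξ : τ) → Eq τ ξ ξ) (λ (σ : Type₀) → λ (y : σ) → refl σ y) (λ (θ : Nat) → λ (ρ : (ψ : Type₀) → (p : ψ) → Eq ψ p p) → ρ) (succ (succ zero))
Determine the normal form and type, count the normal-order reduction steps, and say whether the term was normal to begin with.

resulting normal form:
  λ (k : Type₀) → λ (τ : k) → refl k τ
type:
  (k : Type₀) → (τ : k) → Eq k τ τ
normal-order step count: 7
term was already normal: no
first redex: an elimNat iota-redex


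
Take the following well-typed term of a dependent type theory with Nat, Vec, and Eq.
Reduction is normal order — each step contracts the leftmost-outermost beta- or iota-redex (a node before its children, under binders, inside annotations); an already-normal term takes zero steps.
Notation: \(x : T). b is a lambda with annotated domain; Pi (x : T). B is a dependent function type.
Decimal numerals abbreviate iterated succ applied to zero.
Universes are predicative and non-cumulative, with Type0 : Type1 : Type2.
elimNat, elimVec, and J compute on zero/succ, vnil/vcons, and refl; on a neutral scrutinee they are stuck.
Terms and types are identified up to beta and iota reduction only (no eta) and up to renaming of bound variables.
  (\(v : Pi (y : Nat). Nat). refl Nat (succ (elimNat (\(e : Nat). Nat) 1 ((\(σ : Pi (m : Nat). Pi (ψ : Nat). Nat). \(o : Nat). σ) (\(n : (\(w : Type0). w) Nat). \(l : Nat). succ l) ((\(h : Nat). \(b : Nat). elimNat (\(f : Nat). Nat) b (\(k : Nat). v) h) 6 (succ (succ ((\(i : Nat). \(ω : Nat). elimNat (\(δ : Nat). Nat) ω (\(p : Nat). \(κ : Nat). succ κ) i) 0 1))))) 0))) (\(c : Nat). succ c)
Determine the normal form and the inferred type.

normal form:
  refl Nat 2
inferred type:
  Eq Nat 2 2


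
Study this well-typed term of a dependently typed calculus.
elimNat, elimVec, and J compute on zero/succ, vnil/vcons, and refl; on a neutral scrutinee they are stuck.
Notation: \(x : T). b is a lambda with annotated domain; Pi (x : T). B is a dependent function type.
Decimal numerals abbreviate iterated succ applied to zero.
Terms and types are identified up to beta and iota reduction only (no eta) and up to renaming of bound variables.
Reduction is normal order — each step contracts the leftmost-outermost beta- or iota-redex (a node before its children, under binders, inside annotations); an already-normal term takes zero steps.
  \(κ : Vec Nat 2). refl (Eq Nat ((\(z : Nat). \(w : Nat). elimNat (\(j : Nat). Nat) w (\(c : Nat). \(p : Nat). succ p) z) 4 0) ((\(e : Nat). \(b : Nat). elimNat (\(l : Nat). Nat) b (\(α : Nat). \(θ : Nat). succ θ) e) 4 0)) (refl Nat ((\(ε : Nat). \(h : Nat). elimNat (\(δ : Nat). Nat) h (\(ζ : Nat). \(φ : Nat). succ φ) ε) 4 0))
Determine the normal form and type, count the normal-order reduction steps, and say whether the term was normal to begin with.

normal form:
  \(κ : Vec Nat 2). refl (Eq Nat 4 4) (refl Nat 4)
inferred type:
  Pi (κ : Vec Nat 2). Eq (Eq Nat 4 4) (refl Nat 4) (refl Nat 4)
steps to reach normal form (normal order): 45
started in normal form: no
first redex: a beta-redex


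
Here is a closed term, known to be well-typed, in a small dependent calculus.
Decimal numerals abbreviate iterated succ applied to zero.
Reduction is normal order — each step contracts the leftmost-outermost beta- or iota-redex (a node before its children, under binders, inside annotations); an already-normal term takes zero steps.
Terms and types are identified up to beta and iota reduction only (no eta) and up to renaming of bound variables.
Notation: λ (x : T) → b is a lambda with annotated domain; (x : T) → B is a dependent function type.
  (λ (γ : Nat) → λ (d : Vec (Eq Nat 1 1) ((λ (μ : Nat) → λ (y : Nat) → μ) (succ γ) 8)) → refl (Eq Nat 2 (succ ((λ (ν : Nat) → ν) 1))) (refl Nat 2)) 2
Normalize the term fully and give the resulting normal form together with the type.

reduced normal form:
  λ (γ : Vec (Eq Nat 1 1) 3) → refl (Eq Nat 2 2) (refl Nat 2)
type:
  (γ : Vec (Eq Nat 1 1) 3) → Eq (Eq Nat 2 2) (refl Nat 2) (refl Nat 2)


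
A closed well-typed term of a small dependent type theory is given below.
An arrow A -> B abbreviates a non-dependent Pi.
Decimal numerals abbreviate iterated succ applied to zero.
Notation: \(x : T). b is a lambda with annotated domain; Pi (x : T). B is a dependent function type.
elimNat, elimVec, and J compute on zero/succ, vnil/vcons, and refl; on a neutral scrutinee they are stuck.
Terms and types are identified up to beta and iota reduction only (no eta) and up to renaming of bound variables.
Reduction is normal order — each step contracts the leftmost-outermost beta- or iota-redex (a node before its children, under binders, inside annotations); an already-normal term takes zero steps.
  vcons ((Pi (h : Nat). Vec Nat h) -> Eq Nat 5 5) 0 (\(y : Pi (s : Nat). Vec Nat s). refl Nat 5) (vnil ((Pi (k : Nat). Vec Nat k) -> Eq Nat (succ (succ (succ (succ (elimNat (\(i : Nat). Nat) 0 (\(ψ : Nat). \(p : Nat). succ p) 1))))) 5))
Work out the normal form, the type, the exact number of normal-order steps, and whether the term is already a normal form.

resulting normal form:
  vcons ((Pi (h : Nat). Vec Nat h) -> Eq Nat 5 5) 0 (\(y : Pi (s : Nat). Vec Nat s). refl Nat 5) (vnil ((Pi (k : Nat). Vec Nat k) -> Eq Nat 5 5))
inferred type:
  Vec ((Pi (h : Nat). Vec Nat h) -> Eq Nat 5 5) 1
normal-order step count: 4
term was already normal: no
first contracted redex: an elimNat iota-redex


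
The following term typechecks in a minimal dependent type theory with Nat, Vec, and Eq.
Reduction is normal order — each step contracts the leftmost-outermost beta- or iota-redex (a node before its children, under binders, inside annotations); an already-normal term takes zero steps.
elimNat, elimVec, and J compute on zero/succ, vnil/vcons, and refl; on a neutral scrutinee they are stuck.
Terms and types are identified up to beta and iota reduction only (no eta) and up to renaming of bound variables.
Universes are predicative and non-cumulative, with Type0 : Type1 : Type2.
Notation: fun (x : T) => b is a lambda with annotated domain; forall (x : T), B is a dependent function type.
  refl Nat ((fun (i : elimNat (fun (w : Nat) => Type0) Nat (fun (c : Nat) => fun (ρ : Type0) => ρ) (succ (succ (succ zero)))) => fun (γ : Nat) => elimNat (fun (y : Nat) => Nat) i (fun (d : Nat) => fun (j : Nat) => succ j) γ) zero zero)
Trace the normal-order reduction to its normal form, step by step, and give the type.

reduction (normal order):
  refl Nat ((fun (i : elimNat (fun (w : Nat) => Type0) Nat (fun (c : Nat) => fun (ρ : Type0) => ρ) (succ (succ (succ zero)))) => fun (γ : Nat) => elimNat (fun (y : Nat) => Nat) i (fun (d : Nat) => fun (j : Nat) => succ j) γ) zero zero)
  ~> refl Nat ((fun (i : Nat) => elimNat (fun (w : Nat) => Nat) zero (fun (c : Nat) => fun (ρ : Nat) => succ ρ) i) zero)
  ~> refl Nat (elimNat (fun (i : Nat) => Nat) zero (fun (w : Nat) => fun (c : Nat) => succ c) zero)
  ~> refl Nat zero
the term's type:
  Eq Nat zero zero


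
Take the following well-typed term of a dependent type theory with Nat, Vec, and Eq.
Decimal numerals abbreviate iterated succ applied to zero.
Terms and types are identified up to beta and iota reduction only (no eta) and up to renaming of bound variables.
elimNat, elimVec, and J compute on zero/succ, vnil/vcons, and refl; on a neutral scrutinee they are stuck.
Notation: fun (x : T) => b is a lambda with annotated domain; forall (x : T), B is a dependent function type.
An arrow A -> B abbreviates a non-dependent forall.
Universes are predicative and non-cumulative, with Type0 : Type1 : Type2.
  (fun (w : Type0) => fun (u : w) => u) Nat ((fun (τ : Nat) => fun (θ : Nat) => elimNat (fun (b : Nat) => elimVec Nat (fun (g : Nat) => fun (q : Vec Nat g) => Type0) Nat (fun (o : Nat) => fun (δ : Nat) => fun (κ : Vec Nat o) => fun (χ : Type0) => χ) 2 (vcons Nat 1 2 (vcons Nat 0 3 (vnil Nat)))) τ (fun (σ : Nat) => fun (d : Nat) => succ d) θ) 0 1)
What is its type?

the term's type:
  Nat


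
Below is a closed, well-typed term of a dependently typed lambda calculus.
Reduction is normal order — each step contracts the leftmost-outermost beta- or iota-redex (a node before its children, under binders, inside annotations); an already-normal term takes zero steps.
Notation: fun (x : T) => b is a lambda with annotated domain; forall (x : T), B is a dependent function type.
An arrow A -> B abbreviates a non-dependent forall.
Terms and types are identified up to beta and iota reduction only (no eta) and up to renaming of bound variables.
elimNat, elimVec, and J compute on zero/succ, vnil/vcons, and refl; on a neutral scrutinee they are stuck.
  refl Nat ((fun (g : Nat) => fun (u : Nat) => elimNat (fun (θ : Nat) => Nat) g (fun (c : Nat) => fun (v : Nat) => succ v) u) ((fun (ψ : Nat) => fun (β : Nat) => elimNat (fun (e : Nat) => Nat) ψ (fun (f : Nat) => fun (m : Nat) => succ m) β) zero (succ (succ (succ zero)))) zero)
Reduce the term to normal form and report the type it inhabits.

reduced normal form:
  refl Nat (succ (succ (succ zero)))
type:
  Eq Nat (succ (succ (succ zero))) (succ (succ (succ zero)))
observation: 15 normal-order steps separate the term from its normal form.


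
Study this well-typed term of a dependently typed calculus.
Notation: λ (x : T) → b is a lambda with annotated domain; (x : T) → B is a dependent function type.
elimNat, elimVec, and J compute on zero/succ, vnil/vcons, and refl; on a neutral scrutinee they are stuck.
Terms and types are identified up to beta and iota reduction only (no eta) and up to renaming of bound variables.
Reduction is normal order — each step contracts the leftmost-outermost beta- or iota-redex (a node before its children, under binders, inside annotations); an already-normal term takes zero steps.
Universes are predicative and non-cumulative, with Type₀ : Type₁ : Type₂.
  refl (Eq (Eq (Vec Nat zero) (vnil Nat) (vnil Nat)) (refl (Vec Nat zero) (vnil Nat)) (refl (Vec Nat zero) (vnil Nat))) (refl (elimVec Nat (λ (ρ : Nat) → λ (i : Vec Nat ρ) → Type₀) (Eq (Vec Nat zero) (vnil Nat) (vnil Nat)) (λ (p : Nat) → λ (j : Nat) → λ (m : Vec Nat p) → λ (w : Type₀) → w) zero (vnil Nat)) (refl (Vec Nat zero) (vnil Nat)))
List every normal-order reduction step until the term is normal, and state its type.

normal-order reduction:
  refl (Eq (Eq (Vec Nat zero) (vnil Nat) (vnil Nat)) (refl (Vec Nat zero) (vnil Nat)) (refl (Vec Nat zero) (vnil Nat))) (refl (elimVec Nat (λ (ρ : Nat) → λ (i : Vec Nat ρ) → Type₀) (Eq (Vec Nat zero) (vnil Nat) (vnil Nat)) (λ (p : Nat) → λ (j : Nat) → λ (m : Vec Nat p) → λ (w : Type₀) → w) zero (vnil Nat)) (refl (Vec Nat zero) (vnil Nat)))
  ~> refl (Eq (Eq (Vec Nat zero) (vnil Nat) (vnil Nat)) (refl (Vec Nat zero) (vnil Nat)) (refl (Vec Nat zero) (vnil Nat))) (refl (Eq (Vec Nat zero) (vnil Nat) (vnil Nat)) (refl (Vec Nat zero) (vnil Nat)))
the term's type:
  Eq (Eq (Eq (Vec Nat zero) (vnil Nat) (vnil Nat)) (refl (Vec Nat zero) (vnil Nat)) (refl (Vec Nat zero) (vnil Nat))) (refl (Eq (Vec Nat zero) (vnil Nat) (vnil Nat)) (refl (Vec Nat zero) (vnil Nat))) (refl (Eq (Vec Nat zero) (vnil Nat) (vnil Nat)) (refl (Vec Nat zero) (vnil Nat)))


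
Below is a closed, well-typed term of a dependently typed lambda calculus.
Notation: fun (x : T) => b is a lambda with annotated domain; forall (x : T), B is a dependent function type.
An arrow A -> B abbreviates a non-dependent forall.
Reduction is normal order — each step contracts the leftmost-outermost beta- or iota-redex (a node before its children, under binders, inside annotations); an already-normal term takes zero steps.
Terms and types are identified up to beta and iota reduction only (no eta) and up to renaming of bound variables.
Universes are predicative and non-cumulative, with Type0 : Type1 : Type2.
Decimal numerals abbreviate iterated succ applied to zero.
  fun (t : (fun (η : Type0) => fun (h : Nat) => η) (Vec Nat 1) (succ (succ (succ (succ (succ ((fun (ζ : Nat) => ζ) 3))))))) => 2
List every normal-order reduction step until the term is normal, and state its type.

normal-order reduction:
  fun (t : (fun (η : Type0) => fun (h : Nat) => η) (Vec Nat 1) (succ (succ (succ (succ (succ ((fun (ζ : Nat) => ζ) 3))))))) => 2
  ~> fun (t : (fun (η : Nat) => Vec Nat 1) (succ (succ (succ (succ (succ ((fun (h : Nat) => h) 3))))))) => 2
  ~> fun (t : Vec Nat 1) => 2
inferred type:
  Vec Nat 1 -> Nat


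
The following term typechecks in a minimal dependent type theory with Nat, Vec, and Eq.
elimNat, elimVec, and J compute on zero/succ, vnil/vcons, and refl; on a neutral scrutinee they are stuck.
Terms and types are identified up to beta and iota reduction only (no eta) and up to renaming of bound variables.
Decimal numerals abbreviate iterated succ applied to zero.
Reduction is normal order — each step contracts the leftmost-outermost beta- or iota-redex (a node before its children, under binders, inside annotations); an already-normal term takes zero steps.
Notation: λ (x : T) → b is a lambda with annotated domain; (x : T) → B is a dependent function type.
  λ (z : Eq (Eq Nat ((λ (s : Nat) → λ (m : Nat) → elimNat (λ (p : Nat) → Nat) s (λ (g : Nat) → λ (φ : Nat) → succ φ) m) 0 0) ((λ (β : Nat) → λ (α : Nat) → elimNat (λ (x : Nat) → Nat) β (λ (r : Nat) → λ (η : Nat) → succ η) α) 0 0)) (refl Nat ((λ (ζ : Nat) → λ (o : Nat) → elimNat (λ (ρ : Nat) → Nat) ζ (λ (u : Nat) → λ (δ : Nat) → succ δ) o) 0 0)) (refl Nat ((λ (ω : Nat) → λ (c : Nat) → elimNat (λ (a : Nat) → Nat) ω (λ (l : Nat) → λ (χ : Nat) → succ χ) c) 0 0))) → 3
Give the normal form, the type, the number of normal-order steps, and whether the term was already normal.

resulting normal form:
  λ (z : Eq (Eq Nat 0 0) (refl Nat 0) (refl Nat 0)) → 3
the term's type:
  (z : Eq (Eq Nat 0 0) (refl Nat 0) (refl Nat 0)) → Nat
reduction steps (normal order): 12
already normal: no
first redex: a beta-redex


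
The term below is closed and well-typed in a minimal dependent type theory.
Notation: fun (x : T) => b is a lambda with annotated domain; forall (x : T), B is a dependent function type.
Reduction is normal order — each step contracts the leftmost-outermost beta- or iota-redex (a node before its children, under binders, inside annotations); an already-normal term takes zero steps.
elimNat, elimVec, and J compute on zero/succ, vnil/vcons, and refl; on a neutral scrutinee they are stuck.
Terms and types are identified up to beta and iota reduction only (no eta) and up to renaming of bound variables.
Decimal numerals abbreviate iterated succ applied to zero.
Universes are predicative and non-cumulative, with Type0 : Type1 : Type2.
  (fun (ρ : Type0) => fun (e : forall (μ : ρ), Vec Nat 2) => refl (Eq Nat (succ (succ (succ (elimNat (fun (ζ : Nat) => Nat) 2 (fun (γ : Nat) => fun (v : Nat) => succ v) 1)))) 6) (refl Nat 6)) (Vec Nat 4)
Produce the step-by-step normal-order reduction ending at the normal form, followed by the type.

normal-order reduction:
  (fun (ρ : Type0) => fun (e : forall (μ : ρ), Vec Nat 2) => refl (Eq Nat (succ (succ (succ (elimNat (fun (ζ : Nat) => Nat) 2 (fun (γ : Nat) => fun (v : Nat) => succ v) 1)))) 6) (refl Nat 6)) (Vec Nat 4)
  ~> fun (ρ : forall (e : Vec Nat 4), Vec Nat 2) => refl (Eq Nat (succ (succ (succ (elimNat (fun (μ : Nat) => Nat) 2 (fun (ζ : Nat) => fun (γ : Nat) => succ γ) 1)))) 6) (refl Nat 6)
  ~> fun (ρ : forall (e : Vec Nat 4), Vec Nat 2) => refl (Eq Nat (succ (succ (succ ((fun (μ : Nat) => fun (ζ : Nat) => succ ζ) 0 (elimNat (fun (γ : Nat) => Nat) 2 (fun (v : Nat) => fun (δ : Nat) => succ δ) 0))))) 6) (refl Nat 6)
  ~> fun (ρ : forall (e : Vec Nat 4), Vec Nat 2) => refl (Eq Nat (succ (succ (succ ((fun (μ : Nat) => succ μ) (elimNat (fun (ζ : Nat) => Nat) 2 (fun (γ : Nat) => fun (v : Nat) => succ v) 0))))) 6) (refl Nat 6)
  ~> fun (ρ : forall (e : Vec Nat 4), Vec Nat 2) => refl (Eq Nat (succ (succ (succ (succ (elimNat (fun (μ : Nat) => Nat) 2 (fun (ζ : Nat) => fun (γ : Nat) => succ γ) 0))))) 6) (refl Nat 6)
  ~> fun (ρ : forall (e : Vec Nat 4), Vec Nat 2) => refl (Eq Nat 6 6) (refl Nat 6)
type:
  forall (ρ : forall (e : Vec Nat 4), Vec Nat 2), Eq (Eq Nat 6 6) (refl Nat 6) (refl Nat 6)


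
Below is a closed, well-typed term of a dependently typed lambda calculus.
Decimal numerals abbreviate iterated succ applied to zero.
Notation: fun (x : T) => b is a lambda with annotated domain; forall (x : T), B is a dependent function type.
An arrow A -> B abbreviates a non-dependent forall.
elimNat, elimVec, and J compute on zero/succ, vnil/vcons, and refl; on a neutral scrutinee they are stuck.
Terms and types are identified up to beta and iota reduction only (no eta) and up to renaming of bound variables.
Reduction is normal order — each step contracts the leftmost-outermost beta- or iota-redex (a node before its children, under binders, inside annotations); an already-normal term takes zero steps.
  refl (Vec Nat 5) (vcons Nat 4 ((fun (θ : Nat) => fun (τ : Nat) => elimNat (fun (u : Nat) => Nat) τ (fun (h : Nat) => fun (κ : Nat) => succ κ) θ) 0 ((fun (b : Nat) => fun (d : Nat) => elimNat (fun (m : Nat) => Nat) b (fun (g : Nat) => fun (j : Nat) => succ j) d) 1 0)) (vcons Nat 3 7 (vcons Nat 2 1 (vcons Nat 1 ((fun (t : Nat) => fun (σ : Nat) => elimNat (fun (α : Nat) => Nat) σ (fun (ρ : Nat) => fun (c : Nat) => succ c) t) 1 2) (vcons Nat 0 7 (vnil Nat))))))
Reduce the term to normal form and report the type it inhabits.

normal form:
  refl (Vec Nat 5) (vcons Nat 4 1 (vcons Nat 3 7 (vcons Nat 2 1 (vcons Nat 1 3 (vcons Nat 0 7 (vnil Nat))))))
inferred type:
  Eq (Vec Nat 5) (vcons Nat 4 1 (vcons Nat 3 7 (vcons Nat 2 1 (vcons Nat 1 3 (vcons Nat 0 7 (vnil Nat)))))) (vcons Nat 4 1 (vcons Nat 3 7 (vcons Nat 2 1 (vcons Nat 1 3 (vcons Nat 0 7 (vnil Nat))))))
observation: normalization takes exactly 12 steps under the normal-order strategy.
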